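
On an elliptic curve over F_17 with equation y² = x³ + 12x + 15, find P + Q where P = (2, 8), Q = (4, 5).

(2, 8) + (4, 5). λ = (5 - 8)/(4 - 2) ≡ 14/2 mod 17. 2⁻¹ ≡ 9 (mod 17) since 2·9 = 18 ≡ 1, so λ ≡ 7.
  x = λ² - 2 - 4 = 49 - 6 ≡ 9; y = λ·(2 - 9) - 8 ≡ 11. → (9, 11)

(9, 11)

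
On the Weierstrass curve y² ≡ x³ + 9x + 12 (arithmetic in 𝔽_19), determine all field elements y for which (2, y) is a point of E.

x³ + 9x + 12 = 38 ≡ 0 (mod 19).
Only y = 0 satisfies y² ≡ 0.

0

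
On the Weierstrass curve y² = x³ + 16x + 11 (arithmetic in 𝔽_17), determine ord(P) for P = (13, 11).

6

2P: tangent at (13, 11): λ = (3·13² + 16)/(2·11) ≡ 13/5. 5⁻¹ ≡ 7 (mod 17), so λ ≡ 13·7 ≡ 6.
  x = λ² - 13 - 13 = 36 - 26 ≡ 10; y = λ·(13 - 10) - 11 ≡ 7. → (10, 7)
3P: (10, 7) + (13, 11). λ = (11 - 7)/(13 - 10) ≡ 4/3 mod 17. 3⁻¹ ≡ 6 (mod 17), so λ ≡ 7.
  x = λ² - 10 - 13 = 49 - 23 ≡ 9; y = λ·(10 - 9) - 7 ≡ 0. → (9, 0)
4P: (9, 0) + (13, 11). λ = (11 - 0)/(13 - 9) ≡ 11/4 mod 17. 4⁻¹ ≡ 13 (mod 17) since 4·13 = 52 ≡ 1, so λ ≡ 7.
  x = λ² - 9 - 13 = 49 - 22 ≡ 10; y = λ·(9 - 10) - 0 ≡ 10. → (10, 10)
5P: (10, 10) + (13, 11). λ = (11 - 10)/(13 - 10) ≡ 1/3 mod 17. 3⁻¹ ≡ 6 (mod 17), so λ ≡ 6.
  x = λ² - 10 - 13 = 36 - 23 ≡ 13; y = λ·(10 - 13) - 10 ≡ 6. → (13, 6)
6P: (13, 6) + (13, 11): same x and y₁ ≡ -y₂, so the sum is 𝒪.
6P = 𝒪, so the order is 6.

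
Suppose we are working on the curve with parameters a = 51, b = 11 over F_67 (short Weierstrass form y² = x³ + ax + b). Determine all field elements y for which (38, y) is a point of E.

x³ + 51x + 11 = 56821 ≡ 5 (mod 67).
5 is a non-residue mod 67; no y exists.

none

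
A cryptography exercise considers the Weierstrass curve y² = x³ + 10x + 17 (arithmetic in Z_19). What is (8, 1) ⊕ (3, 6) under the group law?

(8, 1) + (3, 6). λ = (6 - 1)/(3 - 8) ≡ 5/14 mod 19. 14⁻¹ ≡ 15 (mod 19), so λ ≡ 18.
  x = λ² - 8 - 3 = 324 - 11 ≡ 9; y = λ·(8 - 9) - 1 ≡ 0. → (9, 0)

(9, 0)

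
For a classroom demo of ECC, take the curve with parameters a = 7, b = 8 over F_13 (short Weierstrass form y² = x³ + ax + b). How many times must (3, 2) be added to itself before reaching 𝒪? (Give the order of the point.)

10

2P: tangent at (3, 2): λ = (3·3² + 7)/(2·2) ≡ 8/4. 4⁻¹ ≡ 10 (mod 13), so λ ≡ 8·10 ≡ 2.
  x = λ² - 3 - 3 = 4 - 6 ≡ 11; y = λ·(3 - 11) - 2 ≡ 8. → (11, 8)
3P: (11, 8) + (3, 2). λ = (2 - 8)/(3 - 11) ≡ 7/5 mod 13. 5⁻¹ ≡ 8 (mod 13), so λ ≡ 4.
  x = λ² - 11 - 3 = 16 - 14 ≡ 2; y = λ·(11 - 2) - 8 ≡ 2. → (2, 2)
4P: (2, 2) + (3, 2). λ = (2 - 2)/(3 - 2) ≡ 0/1 mod 13. 1⁻¹ ≡ 1 (mod 13), so λ ≡ 0.
  x = λ² - 2 - 3 = 0 - 5 ≡ 8; y = λ·(2 - 8) - 2 ≡ 11. → (8, 11)
5P: (8, 11) + (3, 2). λ = (2 - 11)/(3 - 8) ≡ 4/8 mod 13. 8⁻¹ ≡ 5 (mod 13) since 8·5 = 40 ≡ 1, so λ ≡ 7.
  x = λ² - 8 - 3 = 49 - 11 ≡ 12; y = λ·(8 - 12) - 11 ≡ 0. → (12, 0)
6P: (12, 0) + (3, 2). λ = (2 - 0)/(3 - 12) ≡ 2/4 mod 13. 4⁻¹ ≡ 10 (mod 13) since 4·10 = 40 ≡ 1, so λ ≡ 7.
  x = λ² - 12 - 3 = 49 - 15 ≡ 8; y = λ·(12 - 8) - 0 ≡ 2. → (8, 2)
7P: (8, 2) + (3, 2). λ = (2 - 2)/(3 - 8) ≡ 0/8 mod 13. 8⁻¹ ≡ 5 (mod 13) since 8·5 = 40 ≡ 1, so λ ≡ 0.
  x = λ² - 8 - 3 = 0 - 11 ≡ 2; y = λ·(8 - 2) - 2 ≡ 11. → (2, 11)
8P: (2, 11) + (3, 2). λ = (2 - 11)/(3 - 2) ≡ 4/1 mod 13. 1⁻¹ ≡ 1 (mod 13) since 1·1 = 1 ≡ 1, so λ ≡ 4.
  x = λ² - 2 - 3 = 16 - 5 ≡ 11; y = λ·(2 - 11) - 11 ≡ 5. → (11, 5)
9P: (11, 5) + (3, 2). λ = (2 - 5)/(3 - 11) ≡ 10/5 mod 13. 5⁻¹ ≡ 8 (mod 13), so λ ≡ 2.
  x = λ² - 11 - 3 = 4 - 14 ≡ 3; y = λ·(11 - 3) - 5 ≡ 11. → (3, 11)
10P: (3, 11) + (3, 2): same x and y₁ ≡ -y₂, so the sum is 𝒪.
10P = 𝒪, so the order is 10.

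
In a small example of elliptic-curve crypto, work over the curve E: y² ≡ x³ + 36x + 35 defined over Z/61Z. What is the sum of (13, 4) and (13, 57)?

O

The two points share x = 13 and their y-coordinates satisfy 4 + 57 ≡ 0 (mod 61), so they are inverses. Their sum is ∞.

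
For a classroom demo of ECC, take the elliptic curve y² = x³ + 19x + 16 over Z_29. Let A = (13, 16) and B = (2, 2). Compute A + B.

(1, 23)

(13, 16) + (2, 2). λ = (2 - 16)/(2 - 13) ≡ 15/18 mod 29. 18⁻¹ ≡ 21 (mod 29), so λ ≡ 25.
  x = λ² - 13 - 2 = 625 - 15 ≡ 1; y = λ·(13 - 1) - 16 ≡ 23. → (1, 23)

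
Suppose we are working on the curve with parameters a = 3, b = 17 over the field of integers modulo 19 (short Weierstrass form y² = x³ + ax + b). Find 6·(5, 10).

Write G = (5, 10).
Repeated addition: build up to 6G.
2G: tangent at (5, 10): λ = (3·5² + 3)/(2·10) ≡ 2/1. 1⁻¹ ≡ 1 (mod 19), so λ ≡ 2·1 ≡ 2.
  x = λ² - 5 - 5 = 4 - 10 ≡ 13; y = λ·(5 - 13) - 10 ≡ 12. → (13, 12)
3G: (13, 12) + (5, 10). λ = (10 - 12)/(5 - 13) ≡ 17/11 mod 19. 11⁻¹ ≡ 7 (mod 19), so λ ≡ 5.
  x = λ² - 13 - 5 = 25 - 18 ≡ 7; y = λ·(13 - 7) - 12 ≡ 18. → (7, 18)
4G: (7, 18) + (5, 10). λ = (10 - 18)/(5 - 7) ≡ 11/17 mod 19. 17⁻¹ ≡ 9 (mod 19), so λ ≡ 4.
  x = λ² - 7 - 5 = 16 - 12 ≡ 4; y = λ·(7 - 4) - 18 ≡ 13. → (4, 13)
5G: (4, 13) + (5, 10). λ = (10 - 13)/(5 - 4) ≡ 16/1 mod 19. 1⁻¹ ≡ 1 (mod 19), so λ ≡ 16.
  x = λ² - 4 - 5 = 256 - 9 ≡ 0; y = λ·(4 - 0) - 13 ≡ 13. → (0, 13)
6G: (0, 13) + (5, 10). λ = (10 - 13)/(5 - 0) ≡ 16/5 mod 19. 5⁻¹ ≡ 4 (mod 19) since 5·4 = 20 ≡ 1, so λ ≡ 7.
  x = λ² - 0 - 5 = 49 - 5 ≡ 6; y = λ·(0 - 6) - 13 ≡ 2. → (6, 2)

(6, 2)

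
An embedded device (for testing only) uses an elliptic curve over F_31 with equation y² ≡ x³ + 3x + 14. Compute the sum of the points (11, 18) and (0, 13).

(22, 8)

(11, 18) + (0, 13). λ = (13 - 18)/(0 - 11) ≡ 26/20 mod 31. 20⁻¹ ≡ 14 (mod 31), so λ ≡ 23.
  x = λ² - 11 - 0 = 529 - 11 ≡ 22; y = λ·(11 - 22) - 18 ≡ 8. → (22, 8)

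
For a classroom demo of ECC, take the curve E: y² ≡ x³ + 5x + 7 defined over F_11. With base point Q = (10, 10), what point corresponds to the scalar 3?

Repeated addition: build up to 3Q.
2Q: tangent at (10, 10): λ = (3·10² + 5)/(2·10) ≡ 8/9. 9⁻¹ ≡ 5 (mod 11), so λ ≡ 8·5 ≡ 7.
  x = λ² - 10 - 10 = 49 - 20 ≡ 7; y = λ·(10 - 7) - 10 ≡ 0. → (7, 0)
3Q: (7, 0) + (10, 10). λ = (10 - 0)/(10 - 7) ≡ 10/3 mod 11. 3⁻¹ ≡ 4 (mod 11), so λ ≡ 7.
  x = λ² - 7 - 10 = 49 - 17 ≡ 10; y = λ·(7 - 10) - 0 ≡ 1. → (10, 1)

(10, 1)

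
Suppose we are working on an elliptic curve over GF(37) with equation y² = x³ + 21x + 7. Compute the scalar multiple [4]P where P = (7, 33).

(34, 19)

Double-and-add on 4 = (100)₂. Start with P = (7, 33) for the leading 1-bit.
double: tangent at (7, 33): λ = (3·7² + 21)/(2·33) ≡ 20/29. 29⁻¹ ≡ 23 (mod 37), so λ ≡ 20·23 ≡ 16.
  x = λ² - 7 - 7 = 256 - 14 ≡ 20; y = λ·(7 - 20) - 33 ≡ 18. → (20, 18)
double: tangent at (20, 18): λ = (3·20² + 21)/(2·18) ≡ 0/36. 36⁻¹ ≡ 36 (mod 37), so λ ≡ 0·36 ≡ 0.
  x = λ² - 20 - 20 = 0 - 40 ≡ 34; y = λ·(20 - 34) - 18 ≡ 19. → (34, 19)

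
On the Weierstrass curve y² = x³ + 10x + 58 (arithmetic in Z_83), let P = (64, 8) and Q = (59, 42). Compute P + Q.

(66, 72)

(64, 8) + (59, 42). λ = (42 - 8)/(59 - 64) ≡ 34/78 mod 83. 78⁻¹ ≡ 33 (mod 83), so λ ≡ 43.
  x = λ² - 64 - 59 = 1849 - 123 ≡ 66; y = λ·(64 - 66) - 8 ≡ 72. → (66, 72)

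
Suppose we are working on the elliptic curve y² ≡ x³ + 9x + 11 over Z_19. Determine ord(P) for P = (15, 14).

7

2P: tangent at (15, 14): λ = (3·15² + 9)/(2·14) ≡ 0/9. 9⁻¹ ≡ 17 (mod 19) since 9·17 = 153 ≡ 1, so λ ≡ 0·17 ≡ 0.
  x = λ² - 15 - 15 = 0 - 30 ≡ 8; y = λ·(15 - 8) - 14 ≡ 5. → (8, 5)
3P: (8, 5) + (15, 14). λ = (14 - 5)/(15 - 8) ≡ 9/7 mod 19. 7⁻¹ ≡ 11 (mod 19), so λ ≡ 4.
  x = λ² - 8 - 15 = 16 - 23 ≡ 12; y = λ·(8 - 12) - 5 ≡ 17. → (12, 17)
4P: (12, 17) + (15, 14). λ = (14 - 17)/(15 - 12) ≡ 16/3 mod 19. 3⁻¹ ≡ 13 (mod 19), so λ ≡ 18.
  x = λ² - 12 - 15 = 324 - 27 ≡ 12; y = λ·(12 - 12) - 17 ≡ 2. → (12, 2)
5P: (12, 2) + (15, 14). λ = (14 - 2)/(15 - 12) ≡ 12/3 mod 19. 3⁻¹ ≡ 13 (mod 19), so λ ≡ 4.
  x = λ² - 12 - 15 = 16 - 27 ≡ 8; y = λ·(12 - 8) - 2 ≡ 14. → (8, 14)
6P: (8, 14) + (15, 14). λ = (14 - 14)/(15 - 8) ≡ 0/7 mod 19. 7⁻¹ ≡ 11 (mod 19) since 7·11 = 77 ≡ 1, so λ ≡ 0.
  x = λ² - 8 - 15 = 0 - 23 ≡ 15; y = λ·(8 - 15) - 14 ≡ 5. → (15, 5)
7P: (15, 5) + (15, 14): same x and y₁ ≡ -y₂, so the sum is ∞.
7P = ∞, so the order is 7.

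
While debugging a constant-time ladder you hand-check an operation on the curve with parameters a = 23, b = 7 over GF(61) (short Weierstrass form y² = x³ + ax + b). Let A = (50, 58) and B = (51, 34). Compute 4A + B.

(59, 40)

First 4A:
Repeated addition: build up to 4A.
2A: tangent at (50, 58): λ = (3·50² + 23)/(2·58) ≡ 20/55. 55⁻¹ ≡ 10 (mod 61), so λ ≡ 20·10 ≡ 17.
  x = λ² - 50 - 50 = 289 - 100 ≡ 6; y = λ·(50 - 6) - 58 ≡ 19. → (6, 19)
3A: (6, 19) + (50, 58). λ = (58 - 19)/(50 - 6) ≡ 39/44 mod 61. 44⁻¹ ≡ 43 (mod 61), so λ ≡ 30.
  x = λ² - 6 - 50 = 900 - 56 ≡ 51; y = λ·(6 - 51) - 19 ≡ 34. → (51, 34)
4A: (51, 34) + (50, 58). λ = (58 - 34)/(50 - 51) ≡ 24/60 mod 61. 60⁻¹ ≡ 60 (mod 61), so λ ≡ 37.
  x = λ² - 51 - 50 = 1369 - 101 ≡ 48; y = λ·(51 - 48) - 34 ≡ 16. → (48, 16)
4A = (48, 16).
Finally 4A + B:
(48, 16) + (51, 34). λ = (34 - 16)/(51 - 48) ≡ 18/3 mod 61. 3⁻¹ ≡ 41 (mod 61) since 3·41 = 123 ≡ 1, so λ ≡ 6.
  x = λ² - 48 - 51 = 36 - 99 ≡ 59; y = λ·(48 - 59) - 16 ≡ 40. → (59, 40)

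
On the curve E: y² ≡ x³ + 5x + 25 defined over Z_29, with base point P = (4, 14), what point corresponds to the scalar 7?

Double-and-add on 7 = (111)₂. Start with P = (4, 14) for the leading 1-bit.
double: tangent at (4, 14): λ = (3·4² + 5)/(2·14) ≡ 24/28. 28⁻¹ ≡ 28 (mod 29) since 28·28 = 784 ≡ 1, so λ ≡ 24·28 ≡ 5.
  x = λ² - 4 - 4 = 25 - 8 ≡ 17; y = λ·(4 - 17) - 14 ≡ 8. → (17, 8)
add P: (17, 8) + (4, 14). λ = (14 - 8)/(4 - 17) ≡ 6/16 mod 29. 16⁻¹ ≡ 20 (mod 29) since 16·20 = 320 ≡ 1, so λ ≡ 4.
  x = λ² - 17 - 4 = 16 - 21 ≡ 24; y = λ·(17 - 24) - 8 ≡ 22. → (24, 22)
double: tangent at (24, 22): λ = (3·24² + 5)/(2·22) ≡ 22/15. 15⁻¹ ≡ 2 (mod 29) since 15·2 = 30 ≡ 1, so λ ≡ 22·2 ≡ 15.
  x = λ² - 24 - 24 = 225 - 48 ≡ 3; y = λ·(24 - 3) - 22 ≡ 3. → (3, 3)
add P: (3, 3) + (4, 14). λ = (14 - 3)/(4 - 3) ≡ 11/1 mod 29. 1⁻¹ ≡ 1 (mod 29), so λ ≡ 11.
  x = λ² - 3 - 4 = 121 - 7 ≡ 27; y = λ·(3 - 27) - 3 ≡ 23. → (27, 23)

(27, 23)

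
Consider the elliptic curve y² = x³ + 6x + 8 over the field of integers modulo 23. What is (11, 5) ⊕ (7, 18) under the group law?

(17, 3)

(11, 5) + (7, 18). λ = (18 - 5)/(7 - 11) ≡ 13/19 mod 23. 19⁻¹ ≡ 17 (mod 23), so λ ≡ 14.
  x = λ² - 11 - 7 = 196 - 18 ≡ 17; y = λ·(11 - 17) - 5 ≡ 3. → (17, 3)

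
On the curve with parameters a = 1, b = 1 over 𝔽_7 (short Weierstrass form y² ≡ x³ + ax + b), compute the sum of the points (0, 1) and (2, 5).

(2, 2)

(0, 1) + (2, 5). λ = (5 - 1)/(2 - 0) ≡ 4/2 mod 7. 2⁻¹ ≡ 4 (mod 7), so λ ≡ 2.
  x = λ² - 0 - 2 = 4 - 2 ≡ 2; y = λ·(0 - 2) - 1 ≡ 2. → (2, 2)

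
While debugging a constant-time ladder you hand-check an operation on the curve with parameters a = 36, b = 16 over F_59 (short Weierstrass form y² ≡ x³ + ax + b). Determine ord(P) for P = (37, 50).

6

2P: tangent at (37, 50): λ = (3·37² + 36)/(2·50) ≡ 13/41. 41⁻¹ ≡ 36 (mod 59), so λ ≡ 13·36 ≡ 55.
  x = λ² - 37 - 37 = 3025 - 74 ≡ 1; y = λ·(37 - 1) - 50 ≡ 42. → (1, 42)
3P: (1, 42) + (37, 50). λ = (50 - 42)/(37 - 1) ≡ 8/36 mod 59. 36⁻¹ ≡ 41 (mod 59), so λ ≡ 33.
  x = λ² - 1 - 37 = 1089 - 38 ≡ 48; y = λ·(1 - 48) - 42 ≡ 0. → (48, 0)
4P: (48, 0) + (37, 50). λ = (50 - 0)/(37 - 48) ≡ 50/48 mod 59. 48⁻¹ ≡ 16 (mod 59) since 48·16 = 768 ≡ 1, so λ ≡ 33.
  x = λ² - 48 - 37 = 1089 - 85 ≡ 1; y = λ·(48 - 1) - 0 ≡ 17. → (1, 17)
5P: (1, 17) + (37, 50). λ = (50 - 17)/(37 - 1) ≡ 33/36 mod 59. 36⁻¹ ≡ 41 (mod 59) since 36·41 = 1476 ≡ 1, so λ ≡ 55.
  x = λ² - 1 - 37 = 3025 - 38 ≡ 37; y = λ·(1 - 37) - 17 ≡ 9. → (37, 9)
6P: (37, 9) + (37, 50): same x and y₁ ≡ -y₂, so the sum is ∞.
6P = ∞, so the order is 6.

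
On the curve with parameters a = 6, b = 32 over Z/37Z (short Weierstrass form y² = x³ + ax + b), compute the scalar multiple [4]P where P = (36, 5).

Repeated addition: build up to 4P.
2P: tangent at (36, 5): λ = (3·36² + 6)/(2·5) ≡ 9/10. 10⁻¹ ≡ 26 (mod 37), so λ ≡ 9·26 ≡ 12.
  x = λ² - 36 - 36 = 144 - 72 ≡ 35; y = λ·(36 - 35) - 5 ≡ 7. → (35, 7)
3P: (35, 7) + (36, 5). λ = (5 - 7)/(36 - 35) ≡ 35/1 mod 37. 1⁻¹ ≡ 1 (mod 37) since 1·1 = 1 ≡ 1, so λ ≡ 35.
  x = λ² - 35 - 36 = 1225 - 71 ≡ 7; y = λ·(35 - 7) - 7 ≡ 11. → (7, 11)
4P: (7, 11) + (36, 5). λ = (5 - 11)/(36 - 7) ≡ 31/29 mod 37. 29⁻¹ ≡ 23 (mod 37) since 29·23 = 667 ≡ 1, so λ ≡ 10.
  x = λ² - 7 - 36 = 100 - 43 ≡ 20; y = λ·(7 - 20) - 11 ≡ 7. → (20, 7)

(20, 7)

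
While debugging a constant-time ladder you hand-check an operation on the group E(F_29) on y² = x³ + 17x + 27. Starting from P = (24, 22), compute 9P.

(1, 4)

Repeated addition: build up to 9P.
2P: tangent at (24, 22): λ = (3·24² + 17)/(2·22) ≡ 5/15. 15⁻¹ ≡ 2 (mod 29) since 15·2 = 30 ≡ 1, so λ ≡ 5·2 ≡ 10.
  x = λ² - 24 - 24 = 100 - 48 ≡ 23; y = λ·(24 - 23) - 22 ≡ 17. → (23, 17)
3P: (23, 17) + (24, 22). λ = (22 - 17)/(24 - 23) ≡ 5/1 mod 29. 1⁻¹ ≡ 1 (mod 29), so λ ≡ 5.
  x = λ² - 23 - 24 = 25 - 47 ≡ 7; y = λ·(23 - 7) - 17 ≡ 5. → (7, 5)
4P: (7, 5) + (24, 22). λ = (22 - 5)/(24 - 7) ≡ 17/17 mod 29. 17⁻¹ ≡ 12 (mod 29) since 17·12 = 204 ≡ 1, so λ ≡ 1.
  x = λ² - 7 - 24 = 1 - 31 ≡ 28; y = λ·(7 - 28) - 5 ≡ 3. → (28, 3)
5P: (28, 3) + (24, 22). λ = (22 - 3)/(24 - 28) ≡ 19/25 mod 29. 25⁻¹ ≡ 7 (mod 29) since 25·7 = 175 ≡ 1, so λ ≡ 17.
  x = λ² - 28 - 24 = 289 - 52 ≡ 5; y = λ·(28 - 5) - 3 ≡ 11. → (5, 11)
6P: (5, 11) + (24, 22). λ = (22 - 11)/(24 - 5) ≡ 11/19 mod 29. 19⁻¹ ≡ 26 (mod 29), so λ ≡ 25.
  x = λ² - 5 - 24 = 625 - 29 ≡ 16; y = λ·(5 - 16) - 11 ≡ 4. → (16, 4)
7P: (16, 4) + (24, 22). λ = (22 - 4)/(24 - 16) ≡ 18/8 mod 29. 8⁻¹ ≡ 11 (mod 29), so λ ≡ 24.
  x = λ² - 16 - 24 = 576 - 40 ≡ 14; y = λ·(16 - 14) - 4 ≡ 15. → (14, 15)
8P: (14, 15) + (24, 22). λ = (22 - 15)/(24 - 14) ≡ 7/10 mod 29. 10⁻¹ ≡ 3 (mod 29), so λ ≡ 21.
  x = λ² - 14 - 24 = 441 - 38 ≡ 26; y = λ·(14 - 26) - 15 ≡ 23. → (26, 23)
9P: (26, 23) + (24, 22). λ = (22 - 23)/(24 - 26) ≡ 28/27 mod 29. 27⁻¹ ≡ 14 (mod 29) since 27·14 = 378 ≡ 1, so λ ≡ 15.
  x = λ² - 26 - 24 = 225 - 50 ≡ 1; y = λ·(26 - 1) - 23 ≡ 4. → (1, 4)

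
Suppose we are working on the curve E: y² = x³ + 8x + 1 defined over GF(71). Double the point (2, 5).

tangent at (2, 5): λ = (3·2² + 8)/(2·5) ≡ 20/10. 10⁻¹ ≡ 64 (mod 71) since 10·64 = 640 ≡ 1, so λ ≡ 20·64 ≡ 2.
  x = λ² - 2 - 2 = 4 - 4 ≡ 0; y = λ·(2 - 0) - 5 ≡ 70. → (0, 70)

(0, 70)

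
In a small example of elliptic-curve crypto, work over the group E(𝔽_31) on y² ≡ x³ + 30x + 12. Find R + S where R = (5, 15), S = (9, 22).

(22, 25)

(5, 15) + (9, 22). λ = (22 - 15)/(9 - 5) ≡ 7/4 mod 31. 4⁻¹ ≡ 8 (mod 31), so λ ≡ 25.
  x = λ² - 5 - 9 = 625 - 14 ≡ 22; y = λ·(5 - 22) - 15 ≡ 25. → (22, 25)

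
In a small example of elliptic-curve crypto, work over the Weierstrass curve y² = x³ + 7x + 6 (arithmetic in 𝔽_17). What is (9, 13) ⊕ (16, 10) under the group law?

(13, 13)

(9, 13) + (16, 10). λ = (10 - 13)/(16 - 9) ≡ 14/7 mod 17. 7⁻¹ ≡ 5 (mod 17), so λ ≡ 2.
  x = λ² - 9 - 16 = 4 - 25 ≡ 13; y = λ·(9 - 13) - 13 ≡ 13. → (13, 13)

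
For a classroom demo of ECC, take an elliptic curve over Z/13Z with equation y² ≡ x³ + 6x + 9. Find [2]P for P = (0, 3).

(1, 9)

tangent at (0, 3): λ = (3·0² + 6)/(2·3) ≡ 6/6. 6⁻¹ ≡ 11 (mod 13), so λ ≡ 6·11 ≡ 1.
  x = λ² - 0 - 0 = 1 - 0 ≡ 1; y = λ·(0 - 1) - 3 ≡ 9. → (1, 9)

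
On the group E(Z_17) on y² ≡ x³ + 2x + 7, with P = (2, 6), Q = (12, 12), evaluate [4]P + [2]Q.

First 4P:
Repeated addition: build up to 4P.
2P: tangent at (2, 6): λ = (3·2² + 2)/(2·6) ≡ 14/12. 12⁻¹ ≡ 10 (mod 17) since 12·10 = 120 ≡ 1, so λ ≡ 14·10 ≡ 4.
  x = λ² - 2 - 2 = 16 - 4 ≡ 12; y = λ·(2 - 12) - 6 ≡ 5. → (12, 5)
3P: (12, 5) + (2, 6). λ = (6 - 5)/(2 - 12) ≡ 1/7 mod 17. 7⁻¹ ≡ 5 (mod 17), so λ ≡ 5.
  x = λ² - 12 - 2 = 25 - 14 ≡ 11; y = λ·(12 - 11) - 5 ≡ 0. → (11, 0)
4P: (11, 0) + (2, 6). λ = (6 - 0)/(2 - 11) ≡ 6/8 mod 17. 8⁻¹ ≡ 15 (mod 17), so λ ≡ 5.
  x = λ² - 11 - 2 = 25 - 13 ≡ 12; y = λ·(11 - 12) - 0 ≡ 12. → (12, 12)
4P = (12, 12).
Next 2Q:
Repeated addition: build up to 2Q.
2Q: tangent at (12, 12): λ = (3·12² + 2)/(2·12) ≡ 9/7. 7⁻¹ ≡ 5 (mod 17), so λ ≡ 9·5 ≡ 11.
  x = λ² - 12 - 12 = 121 - 24 ≡ 12; y = λ·(12 - 12) - 12 ≡ 5. → (12, 5)
2Q = (12, 5).
Finally 4P + 2Q:
(12, 12) + (12, 5): same x and y₁ ≡ -y₂, so the sum is O.

O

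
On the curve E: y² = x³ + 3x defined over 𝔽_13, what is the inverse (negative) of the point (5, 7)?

-(5, 7) = (5, -7 mod 13) = (5, 6).

(5, 6)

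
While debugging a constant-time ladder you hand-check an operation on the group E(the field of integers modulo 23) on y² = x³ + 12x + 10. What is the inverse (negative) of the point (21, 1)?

-(21, 1) = (21, -1 mod 23) = (21, 22).

(21, 22)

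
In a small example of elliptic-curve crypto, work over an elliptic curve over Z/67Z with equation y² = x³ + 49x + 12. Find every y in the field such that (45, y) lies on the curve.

none

x³ + 49x + 12 = 93342 ≡ 11 (mod 67).
11 is a non-residue mod 67; no y exists.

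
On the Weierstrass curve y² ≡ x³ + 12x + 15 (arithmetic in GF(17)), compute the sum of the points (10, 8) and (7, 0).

(9, 6)

(10, 8) + (7, 0). λ = (0 - 8)/(7 - 10) ≡ 9/14 mod 17. 14⁻¹ ≡ 11 (mod 17), so λ ≡ 14.
  x = λ² - 10 - 7 = 196 - 17 ≡ 9; y = λ·(10 - 9) - 8 ≡ 6. → (9, 6)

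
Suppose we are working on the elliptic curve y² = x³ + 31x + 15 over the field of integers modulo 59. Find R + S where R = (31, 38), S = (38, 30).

(31, 38) + (38, 30). λ = (30 - 38)/(38 - 31) ≡ 51/7 mod 59. 7⁻¹ ≡ 17 (mod 59), so λ ≡ 41.
  x = λ² - 31 - 38 = 1681 - 69 ≡ 19; y = λ·(31 - 19) - 38 ≡ 41. → (19, 41)

(19, 41)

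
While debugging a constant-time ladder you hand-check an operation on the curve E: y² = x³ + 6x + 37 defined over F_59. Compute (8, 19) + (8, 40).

O

The two points share x = 8 and their y-coordinates satisfy 19 + 40 ≡ 0 (mod 59), so they are inverses. Their sum is ∞.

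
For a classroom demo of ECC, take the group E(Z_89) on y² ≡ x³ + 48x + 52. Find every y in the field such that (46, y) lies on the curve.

19, 70

x³ + 48x + 52 = 99596 ≡ 5 (mod 89).
Square roots of 5 mod 89: 19 and 70 (since 19² = 361 ≡ 5).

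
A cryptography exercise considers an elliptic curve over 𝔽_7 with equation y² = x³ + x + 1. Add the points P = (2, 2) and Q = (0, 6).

(2, 2) + (0, 6). λ = (6 - 2)/(0 - 2) ≡ 4/5 mod 7. 5⁻¹ ≡ 3 (mod 7) since 5·3 = 15 ≡ 1, so λ ≡ 5.
  x = λ² - 2 - 0 = 25 - 2 ≡ 2; y = λ·(2 - 2) - 2 ≡ 5. → (2, 5)

(2, 5)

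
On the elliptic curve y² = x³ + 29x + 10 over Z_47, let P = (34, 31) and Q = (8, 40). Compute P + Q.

(34, 31) + (8, 40). λ = (40 - 31)/(8 - 34) ≡ 9/21 mod 47. 21⁻¹ ≡ 9 (mod 47) since 21·9 = 189 ≡ 1, so λ ≡ 34.
  x = λ² - 34 - 8 = 1156 - 42 ≡ 33; y = λ·(34 - 33) - 31 ≡ 3. → (33, 3)

(33, 3)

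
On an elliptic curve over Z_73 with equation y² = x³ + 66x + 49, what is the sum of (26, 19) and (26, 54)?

O

The two points share x = 26 and their y-coordinates satisfy 19 + 54 ≡ 0 (mod 73), so they are inverses. Their sum is the point at infinity.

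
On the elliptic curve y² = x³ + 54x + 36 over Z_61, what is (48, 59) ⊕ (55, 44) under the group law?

(48, 59) + (55, 44). λ = (44 - 59)/(55 - 48) ≡ 46/7 mod 61. 7⁻¹ ≡ 35 (mod 61) since 7·35 = 245 ≡ 1, so λ ≡ 24.
  x = λ² - 48 - 55 = 576 - 103 ≡ 46; y = λ·(48 - 46) - 59 ≡ 50. → (46, 50)

(46, 50)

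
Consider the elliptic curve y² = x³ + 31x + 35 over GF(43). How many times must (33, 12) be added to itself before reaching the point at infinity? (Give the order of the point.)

2P: tangent at (33, 12): λ = (3·33² + 31)/(2·12) ≡ 30/24. 24⁻¹ ≡ 9 (mod 43), so λ ≡ 30·9 ≡ 12.
  x = λ² - 33 - 33 = 144 - 66 ≡ 35; y = λ·(33 - 35) - 12 ≡ 7. → (35, 7)
3P: (35, 7) + (33, 12). λ = (12 - 7)/(33 - 35) ≡ 5/41 mod 43. 41⁻¹ ≡ 21 (mod 43), so λ ≡ 19.
  x = λ² - 35 - 33 = 361 - 68 ≡ 35; y = λ·(35 - 35) - 7 ≡ 36. → (35, 36)
4P: (35, 36) + (33, 12). λ = (12 - 36)/(33 - 35) ≡ 19/41 mod 43. 41⁻¹ ≡ 21 (mod 43) since 41·21 = 861 ≡ 1, so λ ≡ 12.
  x = λ² - 35 - 33 = 144 - 68 ≡ 33; y = λ·(35 - 33) - 36 ≡ 31. → (33, 31)
5P: (33, 31) + (33, 12): same x and y₁ ≡ -y₂, so the sum is the point at infinity.
5P = the point at infinity, so the order is 5.

5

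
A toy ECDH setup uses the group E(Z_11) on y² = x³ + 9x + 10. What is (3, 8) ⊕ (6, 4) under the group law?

(5, 2)

(3, 8) + (6, 4). λ = (4 - 8)/(6 - 3) ≡ 7/3 mod 11. 3⁻¹ ≡ 4 (mod 11), so λ ≡ 6.
  x = λ² - 3 - 6 = 36 - 9 ≡ 5; y = λ·(3 - 5) - 8 ≡ 2. → (5, 2)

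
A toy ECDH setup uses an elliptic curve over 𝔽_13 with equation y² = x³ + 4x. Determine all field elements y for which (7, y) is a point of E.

none

x³ + 4x + 0 = 371 ≡ 7 (mod 13).
7 is a non-residue mod 13; no y exists.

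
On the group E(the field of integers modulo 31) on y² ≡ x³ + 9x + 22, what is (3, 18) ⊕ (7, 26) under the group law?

(25, 0)

(3, 18) + (7, 26). λ = (26 - 18)/(7 - 3) ≡ 8/4 mod 31. 4⁻¹ ≡ 8 (mod 31), so λ ≡ 2.
  x = λ² - 3 - 7 = 4 - 10 ≡ 25; y = λ·(3 - 25) - 18 ≡ 0. → (25, 0)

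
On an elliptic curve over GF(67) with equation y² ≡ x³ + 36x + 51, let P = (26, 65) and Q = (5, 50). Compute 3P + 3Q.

(52, 25)

First 3P:
Repeated addition: build up to 3P.
2P: tangent at (26, 65): λ = (3·26² + 36)/(2·65) ≡ 54/63. 63⁻¹ ≡ 50 (mod 67), so λ ≡ 54·50 ≡ 20.
  x = λ² - 26 - 26 = 400 - 52 ≡ 13; y = λ·(26 - 13) - 65 ≡ 61. → (13, 61)
3P: (13, 61) + (26, 65). λ = (65 - 61)/(26 - 13) ≡ 4/13 mod 67. 13⁻¹ ≡ 31 (mod 67) since 13·31 = 403 ≡ 1, so λ ≡ 57.
  x = λ² - 13 - 26 = 3249 - 39 ≡ 61; y = λ·(13 - 61) - 61 ≡ 17. → (61, 17)
3P = (61, 17).
Next 3Q:
Repeated addition: build up to 3Q.
2Q: tangent at (5, 50): λ = (3·5² + 36)/(2·50) ≡ 44/33. 33⁻¹ ≡ 65 (mod 67), so λ ≡ 44·65 ≡ 46.
  x = λ² - 5 - 5 = 2116 - 10 ≡ 29; y = λ·(5 - 29) - 50 ≡ 52. → (29, 52)
3Q: (29, 52) + (5, 50). λ = (50 - 52)/(5 - 29) ≡ 65/43 mod 67. 43⁻¹ ≡ 53 (mod 67), so λ ≡ 28.
  x = λ² - 29 - 5 = 784 - 34 ≡ 13; y = λ·(29 - 13) - 52 ≡ 61. → (13, 61)
3Q = (13, 61).
Finally 3P + 3Q:
(61, 17) + (13, 61). λ = (61 - 17)/(13 - 61) ≡ 44/19 mod 67. 19⁻¹ ≡ 60 (mod 67), so λ ≡ 27.
  x = λ² - 61 - 13 = 729 - 74 ≡ 52; y = λ·(61 - 52) - 17 ≡ 25. → (52, 25)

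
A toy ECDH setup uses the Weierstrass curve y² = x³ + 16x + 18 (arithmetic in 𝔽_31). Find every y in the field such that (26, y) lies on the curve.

none

x³ + 16x + 18 = 18010 ≡ 30 (mod 31).
30 is a non-residue mod 31; no y exists.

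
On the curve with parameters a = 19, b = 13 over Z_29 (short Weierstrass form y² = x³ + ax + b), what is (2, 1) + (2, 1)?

tangent at (2, 1): λ = (3·2² + 19)/(2·1) ≡ 2/2. 2⁻¹ ≡ 15 (mod 29), so λ ≡ 2·15 ≡ 1.
  x = λ² - 2 - 2 = 1 - 4 ≡ 26; y = λ·(2 - 26) - 1 ≡ 4. → (26, 4)

(26, 4)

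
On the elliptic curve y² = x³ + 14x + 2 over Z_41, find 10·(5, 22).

Write P = (5, 22).
Double-and-add on 10 = (1010)₂. Start with P = (5, 22) for the leading 1-bit.
double: tangent at (5, 22): λ = (3·5² + 14)/(2·22) ≡ 7/3. 3⁻¹ ≡ 14 (mod 41), so λ ≡ 7·14 ≡ 16.
  x = λ² - 5 - 5 = 256 - 10 ≡ 0; y = λ·(5 - 0) - 22 ≡ 17. → (0, 17)
double: tangent at (0, 17): λ = (3·0² + 14)/(2·17) ≡ 14/34. 34⁻¹ ≡ 35 (mod 41) since 34·35 = 1190 ≡ 1, so λ ≡ 14·35 ≡ 39.
  x = λ² - 0 - 0 = 1521 - 0 ≡ 4; y = λ·(0 - 4) - 17 ≡ 32. → (4, 32)
add P: (4, 32) + (5, 22). λ = (22 - 32)/(5 - 4) ≡ 31/1 mod 41. 1⁻¹ ≡ 1 (mod 41), so λ ≡ 31.
  x = λ² - 4 - 5 = 961 - 9 ≡ 9; y = λ·(4 - 9) - 32 ≡ 18. → (9, 18)
double: tangent at (9, 18): λ = (3·9² + 14)/(2·18) ≡ 11/36. 36⁻¹ ≡ 8 (mod 41), so λ ≡ 11·8 ≡ 6.
  x = λ² - 9 - 9 = 36 - 18 ≡ 18; y = λ·(9 - 18) - 18 ≡ 10. → (18, 10)

(18, 10)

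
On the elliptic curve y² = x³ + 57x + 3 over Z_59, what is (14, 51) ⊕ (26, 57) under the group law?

(14, 51) + (26, 57). λ = (57 - 51)/(26 - 14) ≡ 6/12 mod 59. 12⁻¹ ≡ 5 (mod 59), so λ ≡ 30.
  x = λ² - 14 - 26 = 900 - 40 ≡ 34; y = λ·(14 - 34) - 51 ≡ 57. → (34, 57)

(34, 57)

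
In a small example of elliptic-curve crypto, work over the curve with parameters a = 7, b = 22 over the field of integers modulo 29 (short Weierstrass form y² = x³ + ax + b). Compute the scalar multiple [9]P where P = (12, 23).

Repeated addition: build up to 9P.
2P: tangent at (12, 23): λ = (3·12² + 7)/(2·23) ≡ 4/17. 17⁻¹ ≡ 12 (mod 29), so λ ≡ 4·12 ≡ 19.
  x = λ² - 12 - 12 = 361 - 24 ≡ 18; y = λ·(12 - 18) - 23 ≡ 8. → (18, 8)
3P: (18, 8) + (12, 23). λ = (23 - 8)/(12 - 18) ≡ 15/23 mod 29. 23⁻¹ ≡ 24 (mod 29), so λ ≡ 12.
  x = λ² - 18 - 12 = 144 - 30 ≡ 27; y = λ·(18 - 27) - 8 ≡ 0. → (27, 0)
4P: (27, 0) + (12, 23). λ = (23 - 0)/(12 - 27) ≡ 23/14 mod 29. 14⁻¹ ≡ 27 (mod 29), so λ ≡ 12.
  x = λ² - 27 - 12 = 144 - 39 ≡ 18; y = λ·(27 - 18) - 0 ≡ 21. → (18, 21)
5P: (18, 21) + (12, 23). λ = (23 - 21)/(12 - 18) ≡ 2/23 mod 29. 23⁻¹ ≡ 24 (mod 29), so λ ≡ 19.
  x = λ² - 18 - 12 = 361 - 30 ≡ 12; y = λ·(18 - 12) - 21 ≡ 6. → (12, 6)
6P: (12, 6) + (12, 23): same x and y₁ ≡ -y₂, so the sum is the point at infinity.
7P: the point at infinity + (12, 23) = (12, 23) (identity).
8P: tangent at (12, 23): λ = (3·12² + 7)/(2·23) ≡ 4/17. 17⁻¹ ≡ 12 (mod 29), so λ ≡ 4·12 ≡ 19.
  x = λ² - 12 - 12 = 361 - 24 ≡ 18; y = λ·(12 - 18) - 23 ≡ 8. → (18, 8)
9P: (18, 8) + (12, 23). λ = (23 - 8)/(12 - 18) ≡ 15/23 mod 29. 23⁻¹ ≡ 24 (mod 29) since 23·24 = 552 ≡ 1, so λ ≡ 12.
  x = λ² - 18 - 12 = 144 - 30 ≡ 27; y = λ·(18 - 27) - 8 ≡ 0. → (27, 0)

(27, 0)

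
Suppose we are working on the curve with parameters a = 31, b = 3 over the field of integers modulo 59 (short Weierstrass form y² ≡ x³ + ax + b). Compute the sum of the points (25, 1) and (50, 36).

(25, 1) + (50, 36). λ = (36 - 1)/(50 - 25) ≡ 35/25 mod 59. 25⁻¹ ≡ 26 (mod 59) since 25·26 = 650 ≡ 1, so λ ≡ 25.
  x = λ² - 25 - 50 = 625 - 75 ≡ 19; y = λ·(25 - 19) - 1 ≡ 31. → (19, 31)

(19, 31)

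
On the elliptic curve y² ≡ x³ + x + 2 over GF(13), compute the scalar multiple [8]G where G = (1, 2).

O

Double-and-add on 8 = (1000)₂. Start with G = (1, 2) for the leading 1-bit.
double: tangent at (1, 2): λ = (3·1² + 1)/(2·2) ≡ 4/4. 4⁻¹ ≡ 10 (mod 13) since 4·10 = 40 ≡ 1, so λ ≡ 4·10 ≡ 1.
  x = λ² - 1 - 1 = 1 - 2 ≡ 12; y = λ·(1 - 12) - 2 ≡ 0. → (12, 0)
double: (12, 0) + (12, 0): same x and y₁ ≡ -y₂, so the sum is 𝒪.
double: 𝒪 + 𝒪 = 𝒪 (identity).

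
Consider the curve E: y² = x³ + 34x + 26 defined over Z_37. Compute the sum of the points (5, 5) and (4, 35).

(3, 9)

(5, 5) + (4, 35). λ = (35 - 5)/(4 - 5) ≡ 30/36 mod 37. 36⁻¹ ≡ 36 (mod 37), so λ ≡ 7.
  x = λ² - 5 - 4 = 49 - 9 ≡ 3; y = λ·(5 - 3) - 5 ≡ 9. → (3, 9)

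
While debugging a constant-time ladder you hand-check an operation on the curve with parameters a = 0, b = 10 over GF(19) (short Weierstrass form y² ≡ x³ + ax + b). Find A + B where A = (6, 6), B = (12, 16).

(6, 6) + (12, 16). λ = (16 - 6)/(12 - 6) ≡ 10/6 mod 19. 6⁻¹ ≡ 16 (mod 19) since 6·16 = 96 ≡ 1, so λ ≡ 8.
  x = λ² - 6 - 12 = 64 - 18 ≡ 8; y = λ·(6 - 8) - 6 ≡ 16. → (8, 16)

(8, 16)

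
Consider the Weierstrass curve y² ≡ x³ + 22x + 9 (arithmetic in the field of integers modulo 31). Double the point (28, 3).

tangent at (28, 3): λ = (3·28² + 22)/(2·3) ≡ 18/6. 6⁻¹ ≡ 26 (mod 31) since 6·26 = 156 ≡ 1, so λ ≡ 18·26 ≡ 3.
  x = λ² - 28 - 28 = 9 - 56 ≡ 15; y = λ·(28 - 15) - 3 ≡ 5. → (15, 5)

(15, 5)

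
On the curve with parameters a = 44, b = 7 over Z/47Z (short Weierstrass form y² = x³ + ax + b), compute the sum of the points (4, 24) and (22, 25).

(2, 44)

(4, 24) + (22, 25). λ = (25 - 24)/(22 - 4) ≡ 1/18 mod 47. 18⁻¹ ≡ 34 (mod 47) since 18·34 = 612 ≡ 1, so λ ≡ 34.
  x = λ² - 4 - 22 = 1156 - 26 ≡ 2; y = λ·(4 - 2) - 24 ≡ 44. → (2, 44)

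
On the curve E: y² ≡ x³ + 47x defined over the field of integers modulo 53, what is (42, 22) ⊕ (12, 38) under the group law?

(42, 22) + (12, 38). λ = (38 - 22)/(12 - 42) ≡ 16/23 mod 53. 23⁻¹ ≡ 30 (mod 53), so λ ≡ 3.
  x = λ² - 42 - 12 = 9 - 54 ≡ 8; y = λ·(42 - 8) - 22 ≡ 27. → (8, 27)

(8, 27)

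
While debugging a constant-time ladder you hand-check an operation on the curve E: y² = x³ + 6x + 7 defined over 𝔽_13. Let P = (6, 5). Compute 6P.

(2, 1)

Repeated addition: build up to 6P.
2P: tangent at (6, 5): λ = (3·6² + 6)/(2·5) ≡ 10/10. 10⁻¹ ≡ 4 (mod 13), so λ ≡ 10·4 ≡ 1.
  x = λ² - 6 - 6 = 1 - 12 ≡ 2; y = λ·(6 - 2) - 5 ≡ 12. → (2, 12)
3P: (2, 12) + (6, 5). λ = (5 - 12)/(6 - 2) ≡ 6/4 mod 13. 4⁻¹ ≡ 10 (mod 13), so λ ≡ 8.
  x = λ² - 2 - 6 = 64 - 8 ≡ 4; y = λ·(2 - 4) - 12 ≡ 11. → (4, 11)
4P: (4, 11) + (6, 5). λ = (5 - 11)/(6 - 4) ≡ 7/2 mod 13. 2⁻¹ ≡ 7 (mod 13) since 2·7 = 14 ≡ 1, so λ ≡ 10.
  x = λ² - 4 - 6 = 100 - 10 ≡ 12; y = λ·(4 - 12) - 11 ≡ 0. → (12, 0)
5P: (12, 0) + (6, 5). λ = (5 - 0)/(6 - 12) ≡ 5/7 mod 13. 7⁻¹ ≡ 2 (mod 13), so λ ≡ 10.
  x = λ² - 12 - 6 = 100 - 18 ≡ 4; y = λ·(12 - 4) - 0 ≡ 2. → (4, 2)
6P: (4, 2) + (6, 5). λ = (5 - 2)/(6 - 4) ≡ 3/2 mod 13. 2⁻¹ ≡ 7 (mod 13), so λ ≡ 8.
  x = λ² - 4 - 6 = 64 - 10 ≡ 2; y = λ·(4 - 2) - 2 ≡ 1. → (2, 1)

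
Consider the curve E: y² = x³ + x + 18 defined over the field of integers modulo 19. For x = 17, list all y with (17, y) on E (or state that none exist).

x³ + 1x + 18 = 4948 ≡ 8 (mod 19).
8 is a non-residue mod 19; no y exists.

none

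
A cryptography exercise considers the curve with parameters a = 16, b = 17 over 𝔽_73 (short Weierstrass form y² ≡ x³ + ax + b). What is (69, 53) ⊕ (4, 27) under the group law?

(69, 53) + (4, 27). λ = (27 - 53)/(4 - 69) ≡ 47/8 mod 73. 8⁻¹ ≡ 64 (mod 73), so λ ≡ 15.
  x = λ² - 69 - 4 = 225 - 73 ≡ 6; y = λ·(69 - 6) - 53 ≡ 16. → (6, 16)

(6, 16)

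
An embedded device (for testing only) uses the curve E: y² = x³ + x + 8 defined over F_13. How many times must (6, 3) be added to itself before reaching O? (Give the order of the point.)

2P: tangent at (6, 3): λ = (3·6² + 1)/(2·3) ≡ 5/6. 6⁻¹ ≡ 11 (mod 13) since 6·11 = 66 ≡ 1, so λ ≡ 5·11 ≡ 3.
  x = λ² - 6 - 6 = 9 - 12 ≡ 10; y = λ·(6 - 10) - 3 ≡ 11. → (10, 11)
3P: (10, 11) + (6, 3). λ = (3 - 11)/(6 - 10) ≡ 5/9 mod 13. 9⁻¹ ≡ 3 (mod 13) since 9·3 = 27 ≡ 1, so λ ≡ 2.
  x = λ² - 10 - 6 = 4 - 16 ≡ 1; y = λ·(10 - 1) - 11 ≡ 7. → (1, 7)
4P: (1, 7) + (6, 3). λ = (3 - 7)/(6 - 1) ≡ 9/5 mod 13. 5⁻¹ ≡ 8 (mod 13) since 5·8 = 40 ≡ 1, so λ ≡ 7.
  x = λ² - 1 - 6 = 49 - 7 ≡ 3; y = λ·(1 - 3) - 7 ≡ 5. → (3, 5)
5P: (3, 5) + (6, 3). λ = (3 - 5)/(6 - 3) ≡ 11/3 mod 13. 3⁻¹ ≡ 9 (mod 13), so λ ≡ 8.
  x = λ² - 3 - 6 = 64 - 9 ≡ 3; y = λ·(3 - 3) - 5 ≡ 8. → (3, 8)
6P: (3, 8) + (6, 3). λ = (3 - 8)/(6 - 3) ≡ 8/3 mod 13. 3⁻¹ ≡ 9 (mod 13) since 3·9 = 27 ≡ 1, so λ ≡ 7.
  x = λ² - 3 - 6 = 49 - 9 ≡ 1; y = λ·(3 - 1) - 8 ≡ 6. → (1, 6)
7P: (1, 6) + (6, 3). λ = (3 - 6)/(6 - 1) ≡ 10/5 mod 13. 5⁻¹ ≡ 8 (mod 13), so λ ≡ 2.
  x = λ² - 1 - 6 = 4 - 7 ≡ 10; y = λ·(1 - 10) - 6 ≡ 2. → (10, 2)
8P: (10, 2) + (6, 3). λ = (3 - 2)/(6 - 10) ≡ 1/9 mod 13. 9⁻¹ ≡ 3 (mod 13), so λ ≡ 3.
  x = λ² - 10 - 6 = 9 - 16 ≡ 6; y = λ·(10 - 6) - 2 ≡ 10. → (6, 10)
9P: (6, 10) + (6, 3): same x and y₁ ≡ -y₂, so the sum is O.
9P = O, so the order is 9.

9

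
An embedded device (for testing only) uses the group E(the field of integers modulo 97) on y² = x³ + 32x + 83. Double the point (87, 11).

tangent at (87, 11): λ = (3·87² + 32)/(2·11) ≡ 41/22. 22⁻¹ ≡ 75 (mod 97), so λ ≡ 41·75 ≡ 68.
  x = λ² - 87 - 87 = 4624 - 174 ≡ 85; y = λ·(87 - 85) - 11 ≡ 28. → (85, 28)

(85, 28)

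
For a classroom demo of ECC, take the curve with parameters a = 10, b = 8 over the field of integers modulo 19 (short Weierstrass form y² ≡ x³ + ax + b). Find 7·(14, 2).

(14, 2)

Write G = (14, 2).
Double-and-add on 7 = (111)₂. Start with G = (14, 2) for the leading 1-bit.
double: tangent at (14, 2): λ = (3·14² + 10)/(2·2) ≡ 9/4. 4⁻¹ ≡ 5 (mod 19), so λ ≡ 9·5 ≡ 7.
  x = λ² - 14 - 14 = 49 - 28 ≡ 2; y = λ·(14 - 2) - 2 ≡ 6. → (2, 6)
add G: (2, 6) + (14, 2). λ = (2 - 6)/(14 - 2) ≡ 15/12 mod 19. 12⁻¹ ≡ 8 (mod 19), so λ ≡ 6.
  x = λ² - 2 - 14 = 36 - 16 ≡ 1; y = λ·(2 - 1) - 6 ≡ 0. → (1, 0)
double: (1, 0) + (1, 0): same x and y₁ ≡ -y₂, so the sum is O.
add G: O + (14, 2) = (14, 2) (identity).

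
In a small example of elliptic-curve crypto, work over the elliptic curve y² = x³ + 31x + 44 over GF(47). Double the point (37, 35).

(36, 8)

tangent at (37, 35): λ = (3·37² + 31)/(2·35) ≡ 2/23. 23⁻¹ ≡ 45 (mod 47) since 23·45 = 1035 ≡ 1, so λ ≡ 2·45 ≡ 43.
  x = λ² - 37 - 37 = 1849 - 74 ≡ 36; y = λ·(37 - 36) - 35 ≡ 8. → (36, 8)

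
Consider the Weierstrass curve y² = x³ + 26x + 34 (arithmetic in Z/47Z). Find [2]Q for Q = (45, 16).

(10, 5)

tangent at (45, 16): λ = (3·45² + 26)/(2·16) ≡ 38/32. 32⁻¹ ≡ 25 (mod 47) since 32·25 = 800 ≡ 1, so λ ≡ 38·25 ≡ 10.
  x = λ² - 45 - 45 = 100 - 90 ≡ 10; y = λ·(45 - 10) - 16 ≡ 5. → (10, 5)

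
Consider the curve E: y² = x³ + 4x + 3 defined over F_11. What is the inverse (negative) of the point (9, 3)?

-(9, 3) = (9, -3 mod 11) = (9, 8).

(9, 8)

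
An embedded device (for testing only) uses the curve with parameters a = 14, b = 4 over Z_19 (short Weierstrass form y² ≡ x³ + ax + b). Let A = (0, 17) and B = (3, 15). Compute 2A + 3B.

(11, 8)

First 2A:
Repeated addition: build up to 2A.
2A: tangent at (0, 17): λ = (3·0² + 14)/(2·17) ≡ 14/15. 15⁻¹ ≡ 14 (mod 19), so λ ≡ 14·14 ≡ 6.
  x = λ² - 0 - 0 = 36 - 0 ≡ 17; y = λ·(0 - 17) - 17 ≡ 14. → (17, 14)
2A = (17, 14).
Next 3B:
Repeated addition: build up to 3B.
2B: tangent at (3, 15): λ = (3·3² + 14)/(2·15) ≡ 3/11. 11⁻¹ ≡ 7 (mod 19), so λ ≡ 3·7 ≡ 2.
  x = λ² - 3 - 3 = 4 - 6 ≡ 17; y = λ·(3 - 17) - 15 ≡ 14. → (17, 14)
3B: (17, 14) + (3, 15). λ = (15 - 14)/(3 - 17) ≡ 1/5 mod 19. 5⁻¹ ≡ 4 (mod 19), so λ ≡ 4.
  x = λ² - 17 - 3 = 16 - 20 ≡ 15; y = λ·(17 - 15) - 14 ≡ 13. → (15, 13)
3B = (15, 13).
Finally 2A + 3B:
(17, 14) + (15, 13). λ = (13 - 14)/(15 - 17) ≡ 18/17 mod 19. 17⁻¹ ≡ 9 (mod 19) since 17·9 = 153 ≡ 1, so λ ≡ 10.
  x = λ² - 17 - 15 = 100 - 32 ≡ 11; y = λ·(17 - 11) - 14 ≡ 8. → (11, 8)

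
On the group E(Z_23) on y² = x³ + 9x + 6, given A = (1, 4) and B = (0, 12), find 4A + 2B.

First 4A:
Repeated addition: build up to 4A.
2A: tangent at (1, 4): λ = (3·1² + 9)/(2·4) ≡ 12/8. 8⁻¹ ≡ 3 (mod 23), so λ ≡ 12·3 ≡ 13.
  x = λ² - 1 - 1 = 169 - 2 ≡ 6; y = λ·(1 - 6) - 4 ≡ 0. → (6, 0)
3A: (6, 0) + (1, 4). λ = (4 - 0)/(1 - 6) ≡ 4/18 mod 23. 18⁻¹ ≡ 9 (mod 23) since 18·9 = 162 ≡ 1, so λ ≡ 13.
  x = λ² - 6 - 1 = 169 - 7 ≡ 1; y = λ·(6 - 1) - 0 ≡ 19. → (1, 19)
4A: (1, 19) + (1, 4): same x and y₁ ≡ -y₂, so the sum is ∞.
4A = ∞.
Next 2B:
Repeated addition: build up to 2B.
2B: tangent at (0, 12): λ = (3·0² + 9)/(2·12) ≡ 9/1. 1⁻¹ ≡ 1 (mod 23), so λ ≡ 9·1 ≡ 9.
  x = λ² - 0 - 0 = 81 - 0 ≡ 12; y = λ·(0 - 12) - 12 ≡ 18. → (12, 18)
2B = (12, 18).
Finally 4A + 2B:
∞ + (12, 18) = (12, 18) (identity).

(12, 18)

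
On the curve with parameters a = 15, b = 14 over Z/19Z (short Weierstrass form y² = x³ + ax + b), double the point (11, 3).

tangent at (11, 3): λ = (3·11² + 15)/(2·3) ≡ 17/6. 6⁻¹ ≡ 16 (mod 19) since 6·16 = 96 ≡ 1, so λ ≡ 17·16 ≡ 6.
  x = λ² - 11 - 11 = 36 - 22 ≡ 14; y = λ·(11 - 14) - 3 ≡ 17. → (14, 17)

(14, 17)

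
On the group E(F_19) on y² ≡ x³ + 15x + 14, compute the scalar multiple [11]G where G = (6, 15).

(6, 4)

Repeated addition: build up to 11G.
2G: tangent at (6, 15): λ = (3·6² + 15)/(2·15) ≡ 9/11. 11⁻¹ ≡ 7 (mod 19), so λ ≡ 9·7 ≡ 6.
  x = λ² - 6 - 6 = 36 - 12 ≡ 5; y = λ·(6 - 5) - 15 ≡ 10. → (5, 10)
3G: (5, 10) + (6, 15). λ = (15 - 10)/(6 - 5) ≡ 5/1 mod 19. 1⁻¹ ≡ 1 (mod 19) since 1·1 = 1 ≡ 1, so λ ≡ 5.
  x = λ² - 5 - 6 = 25 - 11 ≡ 14; y = λ·(5 - 14) - 10 ≡ 2. → (14, 2)
4G: (14, 2) + (6, 15). λ = (15 - 2)/(6 - 14) ≡ 13/11 mod 19. 11⁻¹ ≡ 7 (mod 19) since 11·7 = 77 ≡ 1, so λ ≡ 15.
  x = λ² - 14 - 6 = 225 - 20 ≡ 15; y = λ·(14 - 15) - 2 ≡ 2. → (15, 2)
5G: (15, 2) + (6, 15). λ = (15 - 2)/(6 - 15) ≡ 13/10 mod 19. 10⁻¹ ≡ 2 (mod 19) since 10·2 = 20 ≡ 1, so λ ≡ 7.
  x = λ² - 15 - 6 = 49 - 21 ≡ 9; y = λ·(15 - 9) - 2 ≡ 2. → (9, 2)
6G: (9, 2) + (6, 15). λ = (15 - 2)/(6 - 9) ≡ 13/16 mod 19. 16⁻¹ ≡ 6 (mod 19) since 16·6 = 96 ≡ 1, so λ ≡ 2.
  x = λ² - 9 - 6 = 4 - 15 ≡ 8; y = λ·(9 - 8) - 2 ≡ 0. → (8, 0)
7G: (8, 0) + (6, 15). λ = (15 - 0)/(6 - 8) ≡ 15/17 mod 19. 17⁻¹ ≡ 9 (mod 19) since 17·9 = 153 ≡ 1, so λ ≡ 2.
  x = λ² - 8 - 6 = 4 - 14 ≡ 9; y = λ·(8 - 9) - 0 ≡ 17. → (9, 17)
8G: (9, 17) + (6, 15). λ = (15 - 17)/(6 - 9) ≡ 17/16 mod 19. 16⁻¹ ≡ 6 (mod 19) since 16·6 = 96 ≡ 1, so λ ≡ 7.
  x = λ² - 9 - 6 = 49 - 15 ≡ 15; y = λ·(9 - 15) - 17 ≡ 17. → (15, 17)
9G: (15, 17) + (6, 15). λ = (15 - 17)/(6 - 15) ≡ 17/10 mod 19. 10⁻¹ ≡ 2 (mod 19) since 10·2 = 20 ≡ 1, so λ ≡ 15.
  x = λ² - 15 - 6 = 225 - 21 ≡ 14; y = λ·(15 - 14) - 17 ≡ 17. → (14, 17)
10G: (14, 17) + (6, 15). λ = (15 - 17)/(6 - 14) ≡ 17/11 mod 19. 11⁻¹ ≡ 7 (mod 19) since 11·7 = 77 ≡ 1, so λ ≡ 5.
  x = λ² - 14 - 6 = 25 - 20 ≡ 5; y = λ·(14 - 5) - 17 ≡ 9. → (5, 9)
11G: (5, 9) + (6, 15). λ = (15 - 9)/(6 - 5) ≡ 6/1 mod 19. 1⁻¹ ≡ 1 (mod 19), so λ ≡ 6.
  x = λ² - 5 - 6 = 36 - 11 ≡ 6; y = λ·(5 - 6) - 9 ≡ 4. → (6, 4)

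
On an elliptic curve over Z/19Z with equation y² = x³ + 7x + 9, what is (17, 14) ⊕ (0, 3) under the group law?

(18, 1)

(17, 14) + (0, 3). λ = (3 - 14)/(0 - 17) ≡ 8/2 mod 19. 2⁻¹ ≡ 10 (mod 19), so λ ≡ 4.
  x = λ² - 17 - 0 = 16 - 17 ≡ 18; y = λ·(17 - 18) - 14 ≡ 1. → (18, 1)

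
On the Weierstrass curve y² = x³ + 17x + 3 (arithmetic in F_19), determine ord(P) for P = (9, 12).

2P: tangent at (9, 12): λ = (3·9² + 17)/(2·12) ≡ 13/5. 5⁻¹ ≡ 4 (mod 19), so λ ≡ 13·4 ≡ 14.
  x = λ² - 9 - 9 = 196 - 18 ≡ 7; y = λ·(9 - 7) - 12 ≡ 16. → (7, 16)
3P: (7, 16) + (9, 12). λ = (12 - 16)/(9 - 7) ≡ 15/2 mod 19. 2⁻¹ ≡ 10 (mod 19), so λ ≡ 17.
  x = λ² - 7 - 9 = 289 - 16 ≡ 7; y = λ·(7 - 7) - 16 ≡ 3. → (7, 3)
4P: (7, 3) + (9, 12). λ = (12 - 3)/(9 - 7) ≡ 9/2 mod 19. 2⁻¹ ≡ 10 (mod 19) since 2·10 = 20 ≡ 1, so λ ≡ 14.
  x = λ² - 7 - 9 = 196 - 16 ≡ 9; y = λ·(7 - 9) - 3 ≡ 7. → (9, 7)
5P: (9, 7) + (9, 12): same x and y₁ ≡ -y₂, so the sum is the point at infinity.
5P = the point at infinity, so the order is 5.

5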